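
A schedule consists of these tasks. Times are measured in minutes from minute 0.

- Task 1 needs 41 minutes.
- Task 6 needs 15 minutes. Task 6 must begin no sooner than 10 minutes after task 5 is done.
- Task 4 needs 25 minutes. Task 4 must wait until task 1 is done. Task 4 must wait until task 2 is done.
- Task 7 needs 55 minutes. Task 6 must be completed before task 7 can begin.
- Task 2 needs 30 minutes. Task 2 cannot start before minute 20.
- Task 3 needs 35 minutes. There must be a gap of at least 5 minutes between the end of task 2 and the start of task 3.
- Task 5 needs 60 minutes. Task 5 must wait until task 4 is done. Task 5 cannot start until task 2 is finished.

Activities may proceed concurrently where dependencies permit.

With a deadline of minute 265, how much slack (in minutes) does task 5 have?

50

Task 2 cannot begin until its own release at minute 20. It runs from minute 20 to 20 + 30 = minute 50.
Nothing blocks task 1, so it runs from minute 0 to minute 41.
Task 4 has to wait for task 1 (finishes minute 41); task 2 (finishes minute 50). The latest of these is minute 50, so task 4 runs minute 50 to 50 + 25 = minute 75.
Task 5 needs all of task 4 (finishes minute 75); task 2 (finishes minute 50). That puts its earliest start at minute 75; it finishes at 75 + 60 = minute 135.

Working backward from the deadline:
Task 7 must finish by minute 265; it takes 55 minutes, so it must start by 265 − 55 = minute 210.
Task 6 feeds into task 7 (must start by minute 210); so task 6 must finish by minute 210 and therefore start by minute 195.
Task 5 must finish before task 6 (must start by minute 195, minus 10-minute gap → minute 185). With a 60-minute duration, task 5 must start by 185 − 60 = minute 125.
So task 5 can start as early as minute 75 and as late as minute 125, giving 125 − 75 = 50 minutes of slack.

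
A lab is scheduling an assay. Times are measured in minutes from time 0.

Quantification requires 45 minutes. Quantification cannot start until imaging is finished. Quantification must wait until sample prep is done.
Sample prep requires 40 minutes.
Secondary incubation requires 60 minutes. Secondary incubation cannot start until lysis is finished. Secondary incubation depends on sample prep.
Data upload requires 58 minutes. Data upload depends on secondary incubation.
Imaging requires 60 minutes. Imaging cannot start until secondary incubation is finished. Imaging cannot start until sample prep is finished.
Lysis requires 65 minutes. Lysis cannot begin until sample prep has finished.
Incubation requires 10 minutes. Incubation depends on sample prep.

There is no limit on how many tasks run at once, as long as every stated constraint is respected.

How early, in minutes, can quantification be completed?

270

Sample prep has no prerequisites, so it starts at minute 0 and finishes at minute 40.
After sample prep (finishes minute 40), lysis can start at minute 40 and finishes at minute 105.
Secondary incubation has to wait for lysis (finishes minute 105); sample prep (finishes minute 40). The latest of these is minute 105, so secondary incubation runs minute 105 to 105 + 60 = minute 165.
Imaging has to wait for secondary incubation (finishes minute 165); sample prep (finishes minute 40). The latest of these is minute 165, so imaging runs minute 165 to 165 + 60 = minute 225.
Quantification needs all of imaging (finishes minute 225); sample prep (finishes minute 40). That puts its earliest start at minute 225; it finishes at 225 + 45 = minute 270.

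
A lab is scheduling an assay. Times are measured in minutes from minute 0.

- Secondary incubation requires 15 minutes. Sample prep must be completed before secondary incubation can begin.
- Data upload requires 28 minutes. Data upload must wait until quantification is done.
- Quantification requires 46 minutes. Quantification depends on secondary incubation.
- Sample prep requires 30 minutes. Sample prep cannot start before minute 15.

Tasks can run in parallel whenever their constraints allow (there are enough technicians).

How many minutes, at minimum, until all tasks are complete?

Sample prep waits on its own release at minute 15, so it starts at minute 15 and finishes at 15 + 30 = minute 45.
Secondary incubation waits on sample prep (finishes minute 45), so it starts at minute 45 and finishes at 45 + 15 = minute 60.
After secondary incubation (finishes minute 60), quantification can start at minute 60 and finishes at minute 106.
Data upload cannot begin until quantification (finishes minute 106). It runs from minute 106 to 106 + 28 = minute 134.
All tasks are finished once the last one completes. Finish times: Sample prep at 45, Secondary incubation at 60, Quantification at 106, Data upload at 134. The latest is minute 134.

134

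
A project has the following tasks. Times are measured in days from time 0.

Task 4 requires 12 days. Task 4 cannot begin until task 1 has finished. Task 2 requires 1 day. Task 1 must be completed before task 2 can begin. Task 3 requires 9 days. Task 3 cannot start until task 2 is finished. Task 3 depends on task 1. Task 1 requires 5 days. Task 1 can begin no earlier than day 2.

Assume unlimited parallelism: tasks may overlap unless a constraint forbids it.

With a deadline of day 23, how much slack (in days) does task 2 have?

6

Task 1 cannot begin until its own release at day 2. It runs from day 2 to 2 + 5 = day 7.
After task 1 (finishes day 7), task 2 can start at day 7 and finishes at day 8.

Working backward from the deadline:
Task 3 has no dependents, so it just needs to finish by day 23. Starting by 23 − 9 = day 14 achieves that.
Task 2 has to be done before task 3 (must start by day 14). That means finishing by day 14, i.e. starting by 14 − 1 = day 13.
So task 2 can start as early as day 7 and as late as day 13, giving 13 − 7 = 6 days of slack.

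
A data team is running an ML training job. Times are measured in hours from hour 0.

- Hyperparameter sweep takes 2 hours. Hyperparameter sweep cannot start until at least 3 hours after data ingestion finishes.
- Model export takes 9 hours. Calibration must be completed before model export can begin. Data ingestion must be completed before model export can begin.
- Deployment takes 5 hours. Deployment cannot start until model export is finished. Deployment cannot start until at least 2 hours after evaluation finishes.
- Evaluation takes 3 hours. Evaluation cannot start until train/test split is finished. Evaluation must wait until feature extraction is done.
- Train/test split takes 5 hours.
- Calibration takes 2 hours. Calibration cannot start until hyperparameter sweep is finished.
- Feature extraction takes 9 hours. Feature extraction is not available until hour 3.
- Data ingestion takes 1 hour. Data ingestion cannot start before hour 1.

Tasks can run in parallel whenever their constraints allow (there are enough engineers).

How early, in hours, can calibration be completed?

9

Data ingestion waits on its own release at hour 1, so it starts at hour 1 and finishes at 1 + 1 = hour 2.
Hyperparameter sweep cannot begin until data ingestion (finishes hour 2, plus 3-hour gap → hour 5). It runs from hour 5 to 5 + 2 = hour 7.
After hyperparameter sweep (finishes hour 7), calibration can start at hour 7 and finishes at hour 9.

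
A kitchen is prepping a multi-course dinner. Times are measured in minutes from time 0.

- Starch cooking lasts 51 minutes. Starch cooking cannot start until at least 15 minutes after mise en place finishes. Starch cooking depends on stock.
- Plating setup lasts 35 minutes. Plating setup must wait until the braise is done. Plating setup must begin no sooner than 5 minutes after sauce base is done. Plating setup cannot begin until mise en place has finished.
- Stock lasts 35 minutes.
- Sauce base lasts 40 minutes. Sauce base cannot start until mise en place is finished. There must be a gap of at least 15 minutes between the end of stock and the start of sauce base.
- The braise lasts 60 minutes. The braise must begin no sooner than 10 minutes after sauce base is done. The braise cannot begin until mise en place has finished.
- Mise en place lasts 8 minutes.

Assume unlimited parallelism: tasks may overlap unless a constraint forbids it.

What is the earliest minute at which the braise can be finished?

160

Stock has no prerequisites, so it starts at minute 0 and finishes at minute 35.
Mise en place has no prerequisites, so it starts at minute 0 and finishes at minute 8.
Sauce base has to wait for mise en place (finishes minute 8); stock (finishes minute 35, plus 15-minute gap → minute 50). The latest of these is minute 50, so sauce base runs minute 50 to 50 + 40 = minute 90.
The braise has to wait for sauce base (finishes minute 90, plus 10-minute gap → minute 100); mise en place (finishes minute 8). The latest of these is minute 100, so the braise runs minute 100 to 100 + 60 = minute 160.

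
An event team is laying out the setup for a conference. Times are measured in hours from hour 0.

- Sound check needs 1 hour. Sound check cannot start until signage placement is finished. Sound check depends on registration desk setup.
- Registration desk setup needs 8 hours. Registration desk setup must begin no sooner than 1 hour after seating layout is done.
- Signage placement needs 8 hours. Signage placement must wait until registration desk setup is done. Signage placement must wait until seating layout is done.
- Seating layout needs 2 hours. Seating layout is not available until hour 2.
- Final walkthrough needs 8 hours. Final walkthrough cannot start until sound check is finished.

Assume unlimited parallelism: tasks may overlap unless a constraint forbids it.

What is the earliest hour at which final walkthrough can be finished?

After its own release at hour 2, seating layout can start at hour 2 and finishes at hour 4.
After seating layout (finishes hour 4, plus 1-hour gap → hour 5), registration desk setup can start at hour 5 and finishes at hour 13.
Signage placement needs all of registration desk setup (finishes hour 13); seating layout (finishes hour 4). That puts its earliest start at hour 13; it finishes at 13 + 8 = hour 21.
Sound check cannot start until signage placement (finishes hour 21); registration desk setup (finishes hour 13). The controlling bound is hour 21, so sound check finishes at 21 + 1 = hour 22.
Final walkthrough waits on sound check (finishes hour 22), so it starts at hour 22 and finishes at 22 + 8 = hour 30.

30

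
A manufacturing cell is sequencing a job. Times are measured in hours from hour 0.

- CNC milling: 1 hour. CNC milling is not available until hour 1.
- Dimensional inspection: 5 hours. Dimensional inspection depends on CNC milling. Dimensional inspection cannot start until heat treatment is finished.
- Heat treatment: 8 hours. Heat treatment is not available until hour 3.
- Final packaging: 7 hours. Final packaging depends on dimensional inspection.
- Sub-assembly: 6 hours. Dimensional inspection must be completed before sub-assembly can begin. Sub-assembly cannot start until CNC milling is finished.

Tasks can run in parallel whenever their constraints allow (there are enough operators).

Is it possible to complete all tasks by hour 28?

Heat treatment waits on its own release at hour 3, so it starts at hour 3 and finishes at 3 + 8 = hour 11.
CNC milling waits on its own release at hour 1, so it starts at hour 1 and finishes at 1 + 1 = hour 2.
Dimensional inspection needs all of CNC milling (finishes hour 2); heat treatment (finishes hour 11). That puts its earliest start at hour 11; it finishes at 11 + 5 = hour 16.
Final packaging cannot begin until dimensional inspection (finishes hour 16). It runs from hour 16 to 16 + 7 = hour 23.
Sub-assembly needs all of dimensional inspection (finishes hour 16); CNC milling (finishes hour 2). That puts its earliest start at hour 16; it finishes at 16 + 6 = hour 22.
Every task is finished by hour 23, which is no later than the deadline of 28, so the schedule is feasible.

Yes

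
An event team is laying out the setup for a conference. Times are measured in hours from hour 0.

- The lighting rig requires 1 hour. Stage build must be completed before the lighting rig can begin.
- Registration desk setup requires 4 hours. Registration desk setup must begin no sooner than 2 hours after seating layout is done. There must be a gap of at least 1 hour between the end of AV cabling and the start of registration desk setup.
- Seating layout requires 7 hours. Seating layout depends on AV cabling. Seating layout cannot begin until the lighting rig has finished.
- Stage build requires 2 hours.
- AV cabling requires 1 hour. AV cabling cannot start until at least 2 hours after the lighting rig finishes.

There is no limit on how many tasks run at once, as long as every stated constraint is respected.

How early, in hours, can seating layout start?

6

Stage build can start immediately at hour 0; it finishes at hour 2.
The lighting rig waits on stage build (finishes hour 2), so it starts at hour 2 and finishes at 2 + 1 = hour 3.
After the lighting rig (finishes hour 3, plus 2-hour gap → hour 5), AV cabling can start at hour 5 and finishes at hour 6.
Seating layout waits on AV cabling (finishes hour 6); the lighting rig (finishes hour 3). The latest of these is hour 6, which is the earliest seating layout can start.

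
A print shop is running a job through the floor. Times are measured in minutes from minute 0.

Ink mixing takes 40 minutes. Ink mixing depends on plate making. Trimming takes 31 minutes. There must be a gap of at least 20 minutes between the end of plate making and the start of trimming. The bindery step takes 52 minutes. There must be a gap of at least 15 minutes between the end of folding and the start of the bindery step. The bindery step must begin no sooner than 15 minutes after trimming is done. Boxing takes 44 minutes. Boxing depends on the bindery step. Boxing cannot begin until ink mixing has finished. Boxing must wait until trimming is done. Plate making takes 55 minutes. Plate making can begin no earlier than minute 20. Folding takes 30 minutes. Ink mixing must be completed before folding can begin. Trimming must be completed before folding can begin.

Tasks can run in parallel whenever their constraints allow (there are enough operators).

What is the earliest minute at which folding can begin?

After its own release at minute 20, plate making can start at minute 20 and finishes at minute 75.
Trimming cannot begin until plate making (finishes minute 75, plus 20-minute gap → minute 95). It runs from minute 95 to 95 + 31 = minute 126.
Ink mixing cannot begin until plate making (finishes minute 75). It runs from minute 75 to 75 + 40 = minute 115.
Folding waits on ink mixing (finishes minute 115); trimming (finishes minute 126). The latest of these is minute 126, which is the earliest folding can start.

126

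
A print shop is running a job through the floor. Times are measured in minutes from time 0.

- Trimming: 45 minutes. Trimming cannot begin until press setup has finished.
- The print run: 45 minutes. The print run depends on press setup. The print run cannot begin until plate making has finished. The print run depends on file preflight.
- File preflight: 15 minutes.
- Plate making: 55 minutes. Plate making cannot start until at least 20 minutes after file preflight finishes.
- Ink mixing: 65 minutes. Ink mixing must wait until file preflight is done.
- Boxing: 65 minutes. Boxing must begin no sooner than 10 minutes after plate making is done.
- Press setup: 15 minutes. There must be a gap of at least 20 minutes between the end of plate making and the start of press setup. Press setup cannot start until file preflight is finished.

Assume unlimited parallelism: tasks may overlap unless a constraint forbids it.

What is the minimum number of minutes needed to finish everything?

Nothing blocks file preflight, so it runs from minute 0 to minute 15.
Ink mixing cannot begin until file preflight (finishes minute 15). It runs from minute 15 to 15 + 65 = minute 80.
Plate making waits on file preflight (finishes minute 15, plus 20-minute gap → minute 35), so it starts at minute 35 and finishes at 35 + 55 = minute 90.
Boxing waits on plate making (finishes minute 90, plus 10-minute gap → minute 100), so it starts at minute 100 and finishes at 100 + 65 = minute 165.
Press setup has to wait for plate making (finishes minute 90, plus 20-minute gap → minute 110); file preflight (finishes minute 15). The latest of these is minute 110, so press setup runs minute 110 to 110 + 15 = minute 125.
Trimming cannot begin until press setup (finishes minute 125). It runs from minute 125 to 125 + 45 = minute 170.
The print run has to wait for press setup (finishes minute 125); plate making (finishes minute 90); file preflight (finishes minute 15). The latest of these is minute 125, so the print run runs minute 125 to 125 + 45 = minute 170.
All tasks are finished once the last one completes. Finish times: File preflight at 15, Plate making at 90, Ink mixing at 80, Press setup at 125, The print run at 170, Trimming at 170, Boxing at 165. The latest is minute 170.

170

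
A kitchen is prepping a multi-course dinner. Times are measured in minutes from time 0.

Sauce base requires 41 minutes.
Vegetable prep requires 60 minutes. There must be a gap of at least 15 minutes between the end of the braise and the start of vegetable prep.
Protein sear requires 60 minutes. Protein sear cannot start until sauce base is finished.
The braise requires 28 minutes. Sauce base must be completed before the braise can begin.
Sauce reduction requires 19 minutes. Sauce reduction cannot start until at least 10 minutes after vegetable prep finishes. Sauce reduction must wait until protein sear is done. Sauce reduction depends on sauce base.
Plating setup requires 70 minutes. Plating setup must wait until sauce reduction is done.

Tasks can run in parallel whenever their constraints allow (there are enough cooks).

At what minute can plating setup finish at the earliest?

Sauce base can start immediately at minute 0; it finishes at minute 41.
Protein sear waits on sauce base (finishes minute 41), so it starts at minute 41 and finishes at 41 + 60 = minute 101.
The braise cannot begin until sauce base (finishes minute 41). It runs from minute 41 to 41 + 28 = minute 69.
After the braise (finishes minute 69, plus 15-minute gap → minute 84), vegetable prep can start at minute 84 and finishes at minute 144.
Sauce reduction cannot start until vegetable prep (finishes minute 144, plus 10-minute gap → minute 154); protein sear (finishes minute 101); sauce base (finishes minute 41). The controlling bound is minute 154, so sauce reduction finishes at 154 + 19 = minute 173.
After sauce reduction (finishes minute 173), plating setup can start at minute 173 and finishes at minute 243.

243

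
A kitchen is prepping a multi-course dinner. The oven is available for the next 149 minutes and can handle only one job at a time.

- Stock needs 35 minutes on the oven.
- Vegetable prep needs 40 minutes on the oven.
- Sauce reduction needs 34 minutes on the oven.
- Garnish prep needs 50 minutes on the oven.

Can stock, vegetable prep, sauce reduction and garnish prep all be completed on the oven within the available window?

Running back to back, the jobs need 35 + 40 + 34 + 50 = 159 minutes on the oven.
Since 159 > 149, they cannot all fit.

No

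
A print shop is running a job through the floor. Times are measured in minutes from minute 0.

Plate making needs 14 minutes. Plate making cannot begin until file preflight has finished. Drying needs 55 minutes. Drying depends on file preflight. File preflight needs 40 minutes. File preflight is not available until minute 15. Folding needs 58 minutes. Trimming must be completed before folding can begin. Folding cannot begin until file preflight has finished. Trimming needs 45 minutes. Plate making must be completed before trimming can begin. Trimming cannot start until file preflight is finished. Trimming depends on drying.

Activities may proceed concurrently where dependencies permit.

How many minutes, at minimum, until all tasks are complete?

After its own release at minute 15, file preflight can start at minute 15 and finishes at minute 55.
After file preflight (finishes minute 55), drying can start at minute 55 and finishes at minute 110.
After file preflight (finishes minute 55), plate making can start at minute 55 and finishes at minute 69.
Trimming cannot start until plate making (finishes minute 69); file preflight (finishes minute 55); drying (finishes minute 110). The controlling bound is minute 110, so trimming finishes at 110 + 45 = minute 155.
Folding cannot start until trimming (finishes minute 155); file preflight (finishes minute 55). The controlling bound is minute 155, so folding finishes at 155 + 58 = minute 213.
All tasks are finished once the last one completes. Finish times: File preflight at 55, Plate making at 69, Drying at 110, Trimming at 155, Folding at 213. The latest is minute 213.

213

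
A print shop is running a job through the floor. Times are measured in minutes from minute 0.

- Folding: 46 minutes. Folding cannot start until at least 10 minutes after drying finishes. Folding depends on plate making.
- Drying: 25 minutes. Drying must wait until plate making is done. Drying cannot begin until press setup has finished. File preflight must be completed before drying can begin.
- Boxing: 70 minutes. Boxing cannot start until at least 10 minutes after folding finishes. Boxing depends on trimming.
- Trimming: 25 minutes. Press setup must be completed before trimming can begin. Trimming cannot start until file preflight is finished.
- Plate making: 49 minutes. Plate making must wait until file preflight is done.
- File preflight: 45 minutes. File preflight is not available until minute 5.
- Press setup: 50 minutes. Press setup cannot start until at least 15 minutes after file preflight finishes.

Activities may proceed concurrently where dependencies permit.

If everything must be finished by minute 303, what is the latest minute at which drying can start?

142

To finish by minute 303, boxing (duration 70) must start no later than minute 233.
Since boxing (must start by minute 233, minus 10-minute gap → minute 223) depends on it, folding must finish by minute 223. Backing off its 46-minute duration gives a latest start of minute 177.
Drying must finish before folding (must start by minute 177, minus 10-minute gap → minute 167). With a 25-minute duration, drying must start by 167 − 25 = minute 142.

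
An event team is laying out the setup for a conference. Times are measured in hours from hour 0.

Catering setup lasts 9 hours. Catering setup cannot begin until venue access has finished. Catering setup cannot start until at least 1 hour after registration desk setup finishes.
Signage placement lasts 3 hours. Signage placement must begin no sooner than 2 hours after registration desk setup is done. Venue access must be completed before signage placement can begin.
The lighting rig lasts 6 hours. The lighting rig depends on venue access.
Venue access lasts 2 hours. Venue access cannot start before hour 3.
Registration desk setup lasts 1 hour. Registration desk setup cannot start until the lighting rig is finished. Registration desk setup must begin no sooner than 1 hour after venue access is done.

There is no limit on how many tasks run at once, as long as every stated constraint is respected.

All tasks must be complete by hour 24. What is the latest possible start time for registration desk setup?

13

To finish by hour 24, signage placement (duration 3) must start no later than hour 21.
To finish by hour 24, catering setup (duration 9) must start no later than hour 15.
Registration desk setup must finish in time for signage placement (must start by hour 21, minus 2-hour gap → hour 19); catering setup (must start by hour 15, minus 1-hour gap → hour 14). The tightest is hour 14, so registration desk setup must start by 14 − 1 = hour 13.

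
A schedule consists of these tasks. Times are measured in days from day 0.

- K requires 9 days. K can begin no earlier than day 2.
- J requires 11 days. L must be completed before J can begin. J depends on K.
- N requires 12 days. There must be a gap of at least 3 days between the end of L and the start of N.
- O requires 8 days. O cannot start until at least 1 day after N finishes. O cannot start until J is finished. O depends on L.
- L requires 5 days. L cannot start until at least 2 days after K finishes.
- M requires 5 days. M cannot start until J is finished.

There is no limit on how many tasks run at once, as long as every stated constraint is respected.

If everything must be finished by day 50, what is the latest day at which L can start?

21

Nothing follows M; the deadline of day 50 is its only limit. It must start by 50 − 5 = day 45.
O must finish by day 50; it takes 8 days, so it must start by 50 − 8 = day 42.
J must finish in time for M (must start by day 45); O (must start by day 42). The tightest is day 42, so J must start by 42 − 11 = day 31.
N has to be done before O (must start by day 42, minus 1-day gap → day 41). That means finishing by day 41, i.e. starting by 41 − 12 = day 29.
L feeds J (must start by day 31); N (must start by day 29, minus 3-day gap → day 26); O (must start by day 42). Taking the minimum, L must finish by day 26 and start by 26 − 5 = day 21.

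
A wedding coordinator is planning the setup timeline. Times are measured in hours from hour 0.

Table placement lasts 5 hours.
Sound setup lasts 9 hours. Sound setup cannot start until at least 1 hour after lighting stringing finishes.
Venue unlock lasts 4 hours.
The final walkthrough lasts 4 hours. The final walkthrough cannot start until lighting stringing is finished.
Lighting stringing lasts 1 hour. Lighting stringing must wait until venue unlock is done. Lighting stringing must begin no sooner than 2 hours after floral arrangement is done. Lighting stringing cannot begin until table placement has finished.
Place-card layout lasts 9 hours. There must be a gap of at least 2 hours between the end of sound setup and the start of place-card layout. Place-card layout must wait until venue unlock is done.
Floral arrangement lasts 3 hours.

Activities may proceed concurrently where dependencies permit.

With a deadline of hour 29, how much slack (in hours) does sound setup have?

2

Floral arrangement can start immediately at hour 0; it finishes at hour 3.
Table placement can start immediately at hour 0; it finishes at hour 5.
Venue unlock has no prerequisites, so it starts at hour 0 and finishes at hour 4.
Lighting stringing has to wait for venue unlock (finishes hour 4); floral arrangement (finishes hour 3, plus 2-hour gap → hour 5); table placement (finishes hour 5). The latest of these is hour 5, so lighting stringing runs hour 5 to 5 + 1 = hour 6.
Sound setup cannot begin until lighting stringing (finishes hour 6, plus 1-hour gap → hour 7). It runs from hour 7 to 7 + 9 = hour 16.

Working backward from the deadline:
Place-card layout has no dependents, so it just needs to finish by hour 29. Starting by 29 − 9 = hour 20 achieves that.
Sound setup feeds into place-card layout (must start by hour 20, minus 2-hour gap → hour 18); so sound setup must finish by hour 18 and therefore start by hour 9.
So sound setup can start as early as hour 7 and as late as hour 9, giving 9 − 7 = 2 hours of slack.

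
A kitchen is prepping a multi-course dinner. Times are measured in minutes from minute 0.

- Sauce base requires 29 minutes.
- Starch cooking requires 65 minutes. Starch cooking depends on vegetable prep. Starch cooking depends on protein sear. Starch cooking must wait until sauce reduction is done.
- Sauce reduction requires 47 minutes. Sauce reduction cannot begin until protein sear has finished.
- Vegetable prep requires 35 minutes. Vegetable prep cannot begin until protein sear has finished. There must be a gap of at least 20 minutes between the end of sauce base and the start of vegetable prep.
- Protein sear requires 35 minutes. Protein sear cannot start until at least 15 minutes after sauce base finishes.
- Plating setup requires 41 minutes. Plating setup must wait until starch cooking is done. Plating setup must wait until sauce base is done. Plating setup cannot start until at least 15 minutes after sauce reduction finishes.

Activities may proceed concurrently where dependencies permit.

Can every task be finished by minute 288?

Nothing blocks sauce base, so it runs from minute 0 to minute 29.
Protein sear waits on sauce base (finishes minute 29, plus 15-minute gap → minute 44), so it starts at minute 44 and finishes at 44 + 35 = minute 79.
After protein sear (finishes minute 79), sauce reduction can start at minute 79 and finishes at minute 126.
Vegetable prep has to wait for protein sear (finishes minute 79); sauce base (finishes minute 29, plus 20-minute gap → minute 49). The latest of these is minute 79, so vegetable prep runs minute 79 to 79 + 35 = minute 114.
For starch cooking: vegetable prep (finishes minute 114); protein sear (finishes minute 79); sauce reduction (finishes minute 126). Taking the maximum gives a start of minute 126, and it finishes at 126 + 65 = minute 191.
Plating setup has to wait for starch cooking (finishes minute 191); sauce base (finishes minute 29); sauce reduction (finishes minute 126, plus 15-minute gap → minute 141). The latest of these is minute 191, so plating setup runs minute 191 to 191 + 41 = minute 232.
Every task is finished by minute 232, which is no later than the deadline of 288, so the schedule is feasible.

Yes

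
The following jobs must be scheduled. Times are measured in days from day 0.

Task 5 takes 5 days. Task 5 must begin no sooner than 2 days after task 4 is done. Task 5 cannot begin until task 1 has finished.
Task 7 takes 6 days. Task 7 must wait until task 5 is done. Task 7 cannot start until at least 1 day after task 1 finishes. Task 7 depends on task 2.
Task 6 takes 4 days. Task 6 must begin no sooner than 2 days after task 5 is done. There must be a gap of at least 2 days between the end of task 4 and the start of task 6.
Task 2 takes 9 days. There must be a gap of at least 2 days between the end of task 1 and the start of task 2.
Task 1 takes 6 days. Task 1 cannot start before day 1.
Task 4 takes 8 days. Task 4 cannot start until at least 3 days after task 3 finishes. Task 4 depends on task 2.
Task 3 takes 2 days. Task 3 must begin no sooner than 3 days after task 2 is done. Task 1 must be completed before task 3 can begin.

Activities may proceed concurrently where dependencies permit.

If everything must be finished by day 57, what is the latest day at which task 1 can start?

Task 6 has no dependents, so it just needs to finish by day 57. Starting by 57 − 4 = day 53 achieves that.
Nothing follows task 7; the deadline of day 57 is its only limit. It must start by 57 − 6 = day 51.
For task 5: task 6 (must start by day 53, minus 2-day gap → day 51); task 7 (must start by day 51). The most restrictive is day 51; with a 5-day duration, task 5 must start by day 46.
Task 4 must finish in time for task 5 (must start by day 46, minus 2-day gap → day 44); task 6 (must start by day 53, minus 2-day gap → day 51). The tightest is day 44, so task 4 must start by 44 − 8 = day 36.
Task 3 must finish before task 4 (must start by day 36, minus 3-day gap → day 33). With a 2-day duration, task 3 must start by 33 − 2 = day 31.
Task 2 must finish in time for task 3 (must start by day 31, minus 3-day gap → day 28); task 4 (must start by day 36); task 7 (must start by day 51). The tightest is day 28, so task 2 must start by 28 − 9 = day 19.
Task 1 must finish in time for task 2 (must start by day 19, minus 2-day gap → day 17); task 3 (must start by day 31); task 5 (must start by day 46); task 7 (must start by day 51, minus 1-day gap → day 50). The tightest is day 17, so task 1 must start by 17 − 6 = day 11.

11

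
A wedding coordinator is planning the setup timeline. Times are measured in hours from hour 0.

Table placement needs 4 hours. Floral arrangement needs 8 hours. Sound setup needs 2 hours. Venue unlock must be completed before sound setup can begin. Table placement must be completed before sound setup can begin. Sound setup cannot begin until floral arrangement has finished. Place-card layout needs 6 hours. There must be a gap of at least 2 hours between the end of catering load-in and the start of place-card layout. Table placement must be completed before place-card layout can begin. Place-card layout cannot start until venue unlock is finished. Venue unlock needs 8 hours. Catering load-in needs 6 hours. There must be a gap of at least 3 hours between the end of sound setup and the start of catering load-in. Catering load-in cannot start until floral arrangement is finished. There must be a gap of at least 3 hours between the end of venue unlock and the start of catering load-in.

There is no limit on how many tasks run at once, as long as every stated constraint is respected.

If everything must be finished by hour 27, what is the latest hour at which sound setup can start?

Place-card layout has no dependents, so it just needs to finish by hour 27. Starting by 27 − 6 = hour 21 achieves that.
Catering load-in must finish before place-card layout (must start by hour 21, minus 2-hour gap → hour 19). With a 6-hour duration, catering load-in must start by 19 − 6 = hour 13.
Since catering load-in (must start by hour 13, minus 3-hour gap → hour 10) depends on it, sound setup must finish by hour 10. Backing off its 2-hour duration gives a latest start of hour 8.

8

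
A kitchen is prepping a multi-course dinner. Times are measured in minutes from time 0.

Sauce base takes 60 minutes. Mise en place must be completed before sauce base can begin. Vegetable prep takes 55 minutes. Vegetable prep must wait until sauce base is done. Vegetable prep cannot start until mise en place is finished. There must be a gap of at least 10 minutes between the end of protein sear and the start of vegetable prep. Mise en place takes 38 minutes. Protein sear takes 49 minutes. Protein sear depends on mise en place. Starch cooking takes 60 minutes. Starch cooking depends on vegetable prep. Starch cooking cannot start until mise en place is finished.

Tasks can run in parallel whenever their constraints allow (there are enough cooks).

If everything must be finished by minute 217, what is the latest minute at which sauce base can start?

To finish by minute 217, starch cooking (duration 60) must start no later than minute 157.
Vegetable prep must finish before starch cooking (must start by minute 157). With a 55-minute duration, vegetable prep must start by 157 − 55 = minute 102.
Sauce base must finish before vegetable prep (must start by minute 102). With a 60-minute duration, sauce base must start by 102 − 60 = minute 42.

42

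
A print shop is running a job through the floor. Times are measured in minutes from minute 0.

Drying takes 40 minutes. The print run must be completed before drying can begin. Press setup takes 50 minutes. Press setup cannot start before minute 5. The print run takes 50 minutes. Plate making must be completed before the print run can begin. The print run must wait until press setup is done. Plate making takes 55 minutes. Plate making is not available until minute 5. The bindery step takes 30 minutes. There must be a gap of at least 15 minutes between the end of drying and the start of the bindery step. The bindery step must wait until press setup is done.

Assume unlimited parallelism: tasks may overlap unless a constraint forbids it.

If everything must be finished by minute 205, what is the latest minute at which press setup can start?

Nothing follows the bindery step; the deadline of minute 205 is its only limit. It must start by 205 − 30 = minute 175.
Drying has to be done before the bindery step (must start by minute 175, minus 15-minute gap → minute 160). That means finishing by minute 160, i.e. starting by 160 − 40 = minute 120.
The print run feeds into drying (must start by minute 120); so the print run must finish by minute 120 and therefore start by minute 70.
Press setup feeds the print run (must start by minute 70); the bindery step (must start by minute 175). Taking the minimum, press setup must finish by minute 70 and start by 70 − 50 = minute 20.

20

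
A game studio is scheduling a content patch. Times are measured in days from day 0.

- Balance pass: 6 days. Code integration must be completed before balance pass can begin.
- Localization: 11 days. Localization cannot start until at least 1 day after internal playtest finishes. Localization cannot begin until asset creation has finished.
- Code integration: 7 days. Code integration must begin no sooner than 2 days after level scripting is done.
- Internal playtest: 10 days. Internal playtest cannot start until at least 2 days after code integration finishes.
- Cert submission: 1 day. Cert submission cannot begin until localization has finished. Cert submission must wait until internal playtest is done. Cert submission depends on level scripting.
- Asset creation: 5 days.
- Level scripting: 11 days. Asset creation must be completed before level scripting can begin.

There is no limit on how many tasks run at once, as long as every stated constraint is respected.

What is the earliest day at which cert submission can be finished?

Asset creation has no prerequisites, so it starts at day 0 and finishes at day 5.
After asset creation (finishes day 5), level scripting can start at day 5 and finishes at day 16.
Code integration cannot begin until level scripting (finishes day 16, plus 2-day gap → day 18). It runs from day 18 to 18 + 7 = day 25.
After code integration (finishes day 25, plus 2-day gap → day 27), internal playtest can start at day 27 and finishes at day 37.
Localization cannot start until internal playtest (finishes day 37, plus 1-day gap → day 38); asset creation (finishes day 5). The controlling bound is day 38, so localization finishes at 38 + 11 = day 49.
Cert submission needs all of localization (finishes day 49); internal playtest (finishes day 37); level scripting (finishes day 16). That puts its earliest start at day 49; it finishes at 49 + 1 = day 50.

50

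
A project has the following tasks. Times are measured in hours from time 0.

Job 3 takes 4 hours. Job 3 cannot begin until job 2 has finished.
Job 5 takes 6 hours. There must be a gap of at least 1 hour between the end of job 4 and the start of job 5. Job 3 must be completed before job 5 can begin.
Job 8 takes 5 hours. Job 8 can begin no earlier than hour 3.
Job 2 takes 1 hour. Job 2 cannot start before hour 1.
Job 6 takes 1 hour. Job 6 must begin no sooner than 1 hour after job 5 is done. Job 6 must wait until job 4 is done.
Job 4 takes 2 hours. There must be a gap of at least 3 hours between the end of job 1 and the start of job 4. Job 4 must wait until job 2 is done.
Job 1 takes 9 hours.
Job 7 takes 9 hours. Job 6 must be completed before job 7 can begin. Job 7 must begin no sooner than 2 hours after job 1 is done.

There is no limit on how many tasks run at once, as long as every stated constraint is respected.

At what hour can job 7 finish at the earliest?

32

Job 2 waits on its own release at hour 1, so it starts at hour 1 and finishes at 1 + 1 = hour 2.
After job 2 (finishes hour 2), job 3 can start at hour 2 and finishes at hour 6.
Job 1 has no prerequisites, so it starts at hour 0 and finishes at hour 9.
Job 4 cannot start until job 1 (finishes hour 9, plus 3-hour gap → hour 12); job 2 (finishes hour 2). The controlling bound is hour 12, so job 4 finishes at 12 + 2 = hour 14.
Job 5 cannot start until job 4 (finishes hour 14, plus 1-hour gap → hour 15); job 3 (finishes hour 6). The controlling bound is hour 15, so job 5 finishes at 15 + 6 = hour 21.
Job 6 has to wait for job 5 (finishes hour 21, plus 1-hour gap → hour 22); job 4 (finishes hour 14). The latest of these is hour 22, so job 6 runs hour 22 to 22 + 1 = hour 23.
Job 7 has to wait for job 6 (finishes hour 23); job 1 (finishes hour 9, plus 2-hour gap → hour 11). The latest of these is hour 23, so job 7 runs hour 23 to 23 + 9 = hour 32.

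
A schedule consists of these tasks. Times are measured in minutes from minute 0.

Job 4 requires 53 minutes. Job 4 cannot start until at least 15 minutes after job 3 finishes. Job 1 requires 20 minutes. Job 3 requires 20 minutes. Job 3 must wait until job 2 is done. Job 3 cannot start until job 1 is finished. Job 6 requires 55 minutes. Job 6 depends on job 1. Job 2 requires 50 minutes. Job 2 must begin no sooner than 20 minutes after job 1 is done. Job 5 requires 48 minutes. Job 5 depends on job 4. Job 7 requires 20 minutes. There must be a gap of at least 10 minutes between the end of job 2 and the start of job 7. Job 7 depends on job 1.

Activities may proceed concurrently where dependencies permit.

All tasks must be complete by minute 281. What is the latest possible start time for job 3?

Nothing follows job 5; the deadline of minute 281 is its only limit. It must start by 281 − 48 = minute 233.
Job 4 feeds into job 5 (must start by minute 233); so job 4 must finish by minute 233 and therefore start by minute 180.
Job 3 feeds into job 4 (must start by minute 180, minus 15-minute gap → minute 165); so job 3 must finish by minute 165 and therefore start by minute 145.

145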